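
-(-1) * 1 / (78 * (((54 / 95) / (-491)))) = -11.07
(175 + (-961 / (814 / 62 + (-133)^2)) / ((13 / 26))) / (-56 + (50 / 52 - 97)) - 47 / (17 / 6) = -327077709146 / 18438811983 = -17.74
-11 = -11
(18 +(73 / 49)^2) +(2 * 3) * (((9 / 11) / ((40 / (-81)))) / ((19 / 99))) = -28811023 / 912380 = -31.58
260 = 260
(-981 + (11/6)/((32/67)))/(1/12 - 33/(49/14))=1673/16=104.56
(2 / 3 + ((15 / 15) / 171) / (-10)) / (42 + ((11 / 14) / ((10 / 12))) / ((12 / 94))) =7973 / 591147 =0.01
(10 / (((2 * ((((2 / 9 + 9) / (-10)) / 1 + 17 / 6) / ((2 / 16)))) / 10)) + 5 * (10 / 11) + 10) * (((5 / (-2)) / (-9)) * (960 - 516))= 12471775 / 5676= 2197.28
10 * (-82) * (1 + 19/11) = -2236.36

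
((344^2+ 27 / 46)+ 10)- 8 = 5443575 / 46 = 118338.59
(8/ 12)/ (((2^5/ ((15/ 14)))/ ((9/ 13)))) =45/ 2912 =0.02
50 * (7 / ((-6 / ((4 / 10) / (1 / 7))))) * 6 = -980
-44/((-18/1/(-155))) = -3410/9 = -378.89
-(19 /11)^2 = -361 /121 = -2.98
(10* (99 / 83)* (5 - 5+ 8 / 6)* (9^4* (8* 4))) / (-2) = -138568320 / 83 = -1669497.83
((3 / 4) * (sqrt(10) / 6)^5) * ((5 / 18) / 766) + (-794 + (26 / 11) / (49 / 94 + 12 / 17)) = -17085826 / 21571 + 125 * sqrt(10) / 35738496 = -792.07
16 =16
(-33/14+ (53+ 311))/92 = 3.93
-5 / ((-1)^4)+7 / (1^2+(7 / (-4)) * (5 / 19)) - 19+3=-329 / 41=-8.02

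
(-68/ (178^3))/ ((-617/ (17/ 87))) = 289/ 75684061902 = 0.00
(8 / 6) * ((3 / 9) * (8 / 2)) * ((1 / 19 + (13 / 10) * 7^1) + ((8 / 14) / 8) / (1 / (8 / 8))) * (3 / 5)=98144 / 9975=9.84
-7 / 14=-0.50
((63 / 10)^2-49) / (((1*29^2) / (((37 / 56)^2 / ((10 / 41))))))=-1066451 / 53824000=-0.02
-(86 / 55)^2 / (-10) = 3698 / 15125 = 0.24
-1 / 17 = -0.06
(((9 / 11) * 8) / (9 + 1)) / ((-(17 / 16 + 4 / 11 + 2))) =-64 / 335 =-0.19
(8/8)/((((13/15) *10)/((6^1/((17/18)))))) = 162/221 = 0.73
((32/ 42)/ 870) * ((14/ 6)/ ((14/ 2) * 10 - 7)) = 8/ 246645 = 0.00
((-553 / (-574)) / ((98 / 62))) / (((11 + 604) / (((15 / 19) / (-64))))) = -2449 / 200321408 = -0.00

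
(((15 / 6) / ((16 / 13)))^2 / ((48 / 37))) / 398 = 156325 / 19562496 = 0.01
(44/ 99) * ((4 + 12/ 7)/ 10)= 16/ 63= 0.25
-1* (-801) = 801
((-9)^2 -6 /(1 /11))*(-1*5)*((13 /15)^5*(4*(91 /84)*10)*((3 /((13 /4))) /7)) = -2970344 /14175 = -209.55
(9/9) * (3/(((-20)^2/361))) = 1083/400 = 2.71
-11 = -11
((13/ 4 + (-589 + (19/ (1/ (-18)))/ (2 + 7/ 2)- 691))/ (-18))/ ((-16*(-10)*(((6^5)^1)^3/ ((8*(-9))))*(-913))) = 58913/ 755530848015482880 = 0.00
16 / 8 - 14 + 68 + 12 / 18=170 / 3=56.67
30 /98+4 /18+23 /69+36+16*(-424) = -2975488 /441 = -6747.14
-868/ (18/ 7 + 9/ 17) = -103292/ 369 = -279.92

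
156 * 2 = 312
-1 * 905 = -905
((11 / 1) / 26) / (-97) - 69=-174029 / 2522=-69.00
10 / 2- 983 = -978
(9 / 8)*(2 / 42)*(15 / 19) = 45 / 1064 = 0.04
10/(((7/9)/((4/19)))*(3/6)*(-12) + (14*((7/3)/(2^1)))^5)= 972/112987945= 0.00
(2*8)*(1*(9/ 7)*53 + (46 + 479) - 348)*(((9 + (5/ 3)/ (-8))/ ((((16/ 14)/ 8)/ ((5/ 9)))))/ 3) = 1206920/ 27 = 44700.74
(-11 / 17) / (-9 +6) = 11 / 51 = 0.22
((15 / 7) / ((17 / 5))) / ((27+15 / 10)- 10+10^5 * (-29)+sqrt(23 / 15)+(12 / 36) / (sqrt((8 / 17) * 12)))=27000 / (119 * (-1043993340+5 * sqrt(102)+24 * sqrt(345)))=-0.00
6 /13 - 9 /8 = -69 /104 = -0.66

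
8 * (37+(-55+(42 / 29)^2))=-127.22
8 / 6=1.33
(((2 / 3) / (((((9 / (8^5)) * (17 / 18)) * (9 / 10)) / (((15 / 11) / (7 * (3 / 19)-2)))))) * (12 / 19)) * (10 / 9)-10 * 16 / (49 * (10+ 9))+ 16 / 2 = -3046.29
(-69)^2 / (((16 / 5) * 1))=1487.81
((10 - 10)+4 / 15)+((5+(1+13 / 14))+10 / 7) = 1811 / 210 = 8.62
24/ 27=8/ 9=0.89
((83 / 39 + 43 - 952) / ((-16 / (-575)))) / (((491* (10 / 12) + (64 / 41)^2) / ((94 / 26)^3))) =-19289537323075 / 5155174817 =-3741.78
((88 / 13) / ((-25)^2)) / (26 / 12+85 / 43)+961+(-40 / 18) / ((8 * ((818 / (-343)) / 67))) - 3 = 123514238549321 / 127887142500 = 965.81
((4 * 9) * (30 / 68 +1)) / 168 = 21 / 68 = 0.31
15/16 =0.94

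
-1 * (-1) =1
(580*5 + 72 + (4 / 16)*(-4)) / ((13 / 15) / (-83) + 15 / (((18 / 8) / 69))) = 6.46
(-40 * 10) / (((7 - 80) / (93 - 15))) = 31200 / 73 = 427.40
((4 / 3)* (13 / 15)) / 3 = 52 / 135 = 0.39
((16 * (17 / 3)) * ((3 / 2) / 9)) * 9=136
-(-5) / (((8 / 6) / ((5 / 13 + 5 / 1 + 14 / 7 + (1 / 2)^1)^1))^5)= 439891513171875 / 12166529024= 36155.88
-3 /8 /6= -1 /16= -0.06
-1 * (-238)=238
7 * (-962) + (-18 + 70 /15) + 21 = -20179 /3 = -6726.33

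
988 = 988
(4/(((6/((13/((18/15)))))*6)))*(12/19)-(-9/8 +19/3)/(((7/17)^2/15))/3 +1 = -10177633/67032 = -151.83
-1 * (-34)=34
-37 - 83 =-120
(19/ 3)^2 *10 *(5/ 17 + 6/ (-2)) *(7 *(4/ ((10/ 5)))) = -2324840/ 153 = -15195.03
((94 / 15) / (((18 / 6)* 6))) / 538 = 47 / 72630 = 0.00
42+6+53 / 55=2693 / 55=48.96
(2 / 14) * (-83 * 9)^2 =558009 / 7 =79715.57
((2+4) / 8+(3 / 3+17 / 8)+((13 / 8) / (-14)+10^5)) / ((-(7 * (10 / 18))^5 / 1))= -661373659629 / 5882450000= -112.43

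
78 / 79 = 0.99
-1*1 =-1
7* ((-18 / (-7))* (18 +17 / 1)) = 630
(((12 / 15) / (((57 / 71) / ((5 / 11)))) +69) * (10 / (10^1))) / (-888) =-43547 / 556776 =-0.08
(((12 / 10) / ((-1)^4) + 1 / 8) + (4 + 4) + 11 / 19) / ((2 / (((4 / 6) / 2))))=2509 / 1520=1.65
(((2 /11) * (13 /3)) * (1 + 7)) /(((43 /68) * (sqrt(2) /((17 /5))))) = 23.96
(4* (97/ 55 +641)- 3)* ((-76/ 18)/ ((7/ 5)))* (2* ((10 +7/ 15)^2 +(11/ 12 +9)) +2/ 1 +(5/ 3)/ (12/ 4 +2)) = -97120993769/ 51975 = -1868609.79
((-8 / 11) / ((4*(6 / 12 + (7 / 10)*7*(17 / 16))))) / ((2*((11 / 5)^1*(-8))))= 100 / 110473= 0.00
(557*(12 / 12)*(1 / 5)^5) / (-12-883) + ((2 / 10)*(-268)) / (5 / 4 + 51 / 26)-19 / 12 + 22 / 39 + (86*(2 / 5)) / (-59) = -26212788629167 / 1432995687500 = -18.29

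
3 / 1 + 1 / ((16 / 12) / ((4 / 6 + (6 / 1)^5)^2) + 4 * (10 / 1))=16464739234 / 5442889003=3.02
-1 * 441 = -441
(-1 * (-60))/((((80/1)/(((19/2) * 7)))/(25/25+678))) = 270921/8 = 33865.12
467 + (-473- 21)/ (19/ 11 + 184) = 948647/ 2043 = 464.34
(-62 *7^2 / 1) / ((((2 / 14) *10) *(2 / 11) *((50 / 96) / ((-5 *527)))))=1479348024 / 25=59173920.96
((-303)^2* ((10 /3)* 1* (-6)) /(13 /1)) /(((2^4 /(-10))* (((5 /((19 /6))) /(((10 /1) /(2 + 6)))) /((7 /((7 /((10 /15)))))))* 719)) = 4845475 /74776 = 64.80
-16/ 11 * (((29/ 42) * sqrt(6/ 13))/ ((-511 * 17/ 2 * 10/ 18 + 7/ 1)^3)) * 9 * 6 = 24354432 * sqrt(78)/ 81314602922181629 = 0.00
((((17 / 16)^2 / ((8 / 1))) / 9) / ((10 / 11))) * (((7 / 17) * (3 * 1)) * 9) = 3927 / 20480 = 0.19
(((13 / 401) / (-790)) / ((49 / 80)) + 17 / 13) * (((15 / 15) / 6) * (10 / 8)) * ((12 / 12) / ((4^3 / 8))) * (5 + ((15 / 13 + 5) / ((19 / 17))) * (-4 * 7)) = -4861192052375 / 956993698752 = -5.08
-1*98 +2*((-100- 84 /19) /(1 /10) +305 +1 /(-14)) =-209683 /133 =-1576.56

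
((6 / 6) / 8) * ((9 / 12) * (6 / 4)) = 9 / 64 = 0.14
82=82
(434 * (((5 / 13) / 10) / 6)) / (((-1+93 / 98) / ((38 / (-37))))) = 404054 / 7215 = 56.00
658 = 658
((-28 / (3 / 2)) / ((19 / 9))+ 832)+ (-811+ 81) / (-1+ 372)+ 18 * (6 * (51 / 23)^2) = 5042274022 / 3728921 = 1352.21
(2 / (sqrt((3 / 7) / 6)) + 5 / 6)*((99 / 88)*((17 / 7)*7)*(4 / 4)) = 255 / 16 + 153*sqrt(14) / 4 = 159.06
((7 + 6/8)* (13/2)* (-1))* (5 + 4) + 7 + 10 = -3491/8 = -436.38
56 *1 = 56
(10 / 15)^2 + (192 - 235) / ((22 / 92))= -17758 / 99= -179.37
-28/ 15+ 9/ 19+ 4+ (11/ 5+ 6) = 10.81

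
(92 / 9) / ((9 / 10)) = 920 / 81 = 11.36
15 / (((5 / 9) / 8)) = 216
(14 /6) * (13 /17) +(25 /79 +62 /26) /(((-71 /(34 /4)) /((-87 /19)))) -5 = -6452071 /3718767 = -1.74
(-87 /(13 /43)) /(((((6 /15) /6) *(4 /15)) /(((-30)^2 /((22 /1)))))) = -189388125 /286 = -662196.24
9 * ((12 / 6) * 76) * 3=4104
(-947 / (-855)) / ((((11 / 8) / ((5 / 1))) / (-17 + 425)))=1030336 / 627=1643.28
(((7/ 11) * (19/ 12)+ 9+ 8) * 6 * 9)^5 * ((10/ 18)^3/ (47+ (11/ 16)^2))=2048847682296302739000/ 652417601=3140393023051.36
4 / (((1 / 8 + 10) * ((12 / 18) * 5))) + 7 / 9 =121 / 135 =0.90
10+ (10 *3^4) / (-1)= -800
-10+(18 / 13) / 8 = -9.83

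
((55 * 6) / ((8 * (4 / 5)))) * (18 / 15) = 495 / 8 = 61.88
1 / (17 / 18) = 18 / 17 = 1.06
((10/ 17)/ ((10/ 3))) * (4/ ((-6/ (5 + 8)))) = -26/ 17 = -1.53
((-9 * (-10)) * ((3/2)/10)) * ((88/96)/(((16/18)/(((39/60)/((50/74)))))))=428571/32000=13.39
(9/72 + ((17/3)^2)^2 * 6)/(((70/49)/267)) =832554149/720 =1156325.21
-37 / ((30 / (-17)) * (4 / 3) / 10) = 629 / 4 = 157.25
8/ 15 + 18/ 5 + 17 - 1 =302/ 15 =20.13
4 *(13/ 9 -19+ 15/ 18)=-66.89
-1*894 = -894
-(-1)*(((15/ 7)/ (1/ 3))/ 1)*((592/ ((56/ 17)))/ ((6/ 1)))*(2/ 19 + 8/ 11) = 160.31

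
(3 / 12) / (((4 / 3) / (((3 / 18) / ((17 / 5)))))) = 5 / 544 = 0.01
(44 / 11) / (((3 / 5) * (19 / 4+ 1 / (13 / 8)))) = 1040 / 837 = 1.24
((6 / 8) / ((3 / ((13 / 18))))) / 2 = 0.09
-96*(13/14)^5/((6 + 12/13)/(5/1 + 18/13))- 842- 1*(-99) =-804.12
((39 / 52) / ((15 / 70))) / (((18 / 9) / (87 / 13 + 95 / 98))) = 9761 / 728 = 13.41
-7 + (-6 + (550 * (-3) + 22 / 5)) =-8293 / 5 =-1658.60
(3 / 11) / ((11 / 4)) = 12 / 121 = 0.10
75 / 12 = 25 / 4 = 6.25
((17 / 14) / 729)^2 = 289 / 104162436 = 0.00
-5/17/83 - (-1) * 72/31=2.32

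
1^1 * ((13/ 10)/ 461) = 13/ 4610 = 0.00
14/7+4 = 6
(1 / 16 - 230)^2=13535041 / 256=52871.25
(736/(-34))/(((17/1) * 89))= -368/25721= -0.01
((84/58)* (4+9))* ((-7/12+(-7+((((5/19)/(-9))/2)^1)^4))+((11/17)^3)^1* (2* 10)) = -13242243339672529/324861268567032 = -40.76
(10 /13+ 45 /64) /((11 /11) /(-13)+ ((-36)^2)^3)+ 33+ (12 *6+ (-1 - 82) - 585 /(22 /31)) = -15983712164719869 /19921911938368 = -802.32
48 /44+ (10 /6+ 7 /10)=3.46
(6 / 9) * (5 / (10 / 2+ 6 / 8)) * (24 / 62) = 160 / 713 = 0.22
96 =96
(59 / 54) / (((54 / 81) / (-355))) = -20945 / 36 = -581.81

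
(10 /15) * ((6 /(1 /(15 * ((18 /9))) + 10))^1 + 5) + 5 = 8.73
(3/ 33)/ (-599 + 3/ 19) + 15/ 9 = 625733/ 375474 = 1.67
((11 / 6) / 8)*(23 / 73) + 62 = 217501 / 3504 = 62.07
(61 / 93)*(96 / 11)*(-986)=-1924672 / 341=-5644.20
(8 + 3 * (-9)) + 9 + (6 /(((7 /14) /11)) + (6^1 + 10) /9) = 1114 /9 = 123.78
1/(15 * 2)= 1/30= 0.03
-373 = -373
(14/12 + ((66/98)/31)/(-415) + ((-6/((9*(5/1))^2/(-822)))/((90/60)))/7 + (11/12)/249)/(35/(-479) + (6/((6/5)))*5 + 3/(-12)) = 228644963791/4023706479975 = 0.06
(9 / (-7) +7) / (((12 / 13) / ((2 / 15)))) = 52 / 63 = 0.83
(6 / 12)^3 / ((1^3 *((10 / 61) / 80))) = 61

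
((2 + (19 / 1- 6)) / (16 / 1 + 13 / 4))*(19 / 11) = 1140 / 847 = 1.35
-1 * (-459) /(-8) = -459 /8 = -57.38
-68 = -68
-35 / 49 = -5 / 7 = -0.71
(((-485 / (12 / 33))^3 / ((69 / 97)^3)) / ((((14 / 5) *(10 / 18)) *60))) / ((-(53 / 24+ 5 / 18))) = 27717143464012475 / 975696064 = 28407558.96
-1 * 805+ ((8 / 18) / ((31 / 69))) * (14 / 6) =-223951 / 279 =-802.69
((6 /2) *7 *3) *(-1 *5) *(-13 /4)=4095 /4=1023.75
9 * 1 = 9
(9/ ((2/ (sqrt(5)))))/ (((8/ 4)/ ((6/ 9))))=3 * sqrt(5)/ 2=3.35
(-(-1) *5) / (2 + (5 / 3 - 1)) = 15 / 8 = 1.88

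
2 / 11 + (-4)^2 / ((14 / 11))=982 / 77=12.75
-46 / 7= -6.57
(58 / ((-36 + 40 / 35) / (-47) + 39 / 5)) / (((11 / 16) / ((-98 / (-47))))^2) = 4991006720 / 79908037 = 62.46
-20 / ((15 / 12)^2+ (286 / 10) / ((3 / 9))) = -1600 / 6989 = -0.23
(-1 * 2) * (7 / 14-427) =853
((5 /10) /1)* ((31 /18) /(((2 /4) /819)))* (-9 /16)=-25389 /32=-793.41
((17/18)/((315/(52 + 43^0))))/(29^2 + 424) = 901/7172550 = 0.00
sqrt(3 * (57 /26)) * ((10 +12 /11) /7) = 183 * sqrt(494) /1001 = 4.06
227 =227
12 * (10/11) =120/11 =10.91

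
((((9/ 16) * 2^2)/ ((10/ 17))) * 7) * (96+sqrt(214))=1071 * sqrt(214)/ 40+12852/ 5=2962.08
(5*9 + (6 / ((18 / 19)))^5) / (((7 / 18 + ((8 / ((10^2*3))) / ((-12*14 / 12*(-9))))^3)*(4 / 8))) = 4318579101375000 / 82046671877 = 52635.64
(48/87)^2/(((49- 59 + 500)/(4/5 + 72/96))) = 992/1030225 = 0.00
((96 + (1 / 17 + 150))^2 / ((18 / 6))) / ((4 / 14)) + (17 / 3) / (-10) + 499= 102788922 / 1445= 71134.20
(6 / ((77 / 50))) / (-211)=-300 / 16247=-0.02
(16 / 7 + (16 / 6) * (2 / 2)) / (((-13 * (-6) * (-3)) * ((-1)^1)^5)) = 4 / 189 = 0.02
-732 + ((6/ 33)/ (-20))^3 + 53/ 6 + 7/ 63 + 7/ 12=-8654494759/ 11979000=-722.47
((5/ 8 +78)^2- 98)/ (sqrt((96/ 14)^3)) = 2725583*sqrt(21)/ 36864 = 338.82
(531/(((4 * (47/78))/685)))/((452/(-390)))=-2766204675/21244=-130211.10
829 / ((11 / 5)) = 4145 / 11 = 376.82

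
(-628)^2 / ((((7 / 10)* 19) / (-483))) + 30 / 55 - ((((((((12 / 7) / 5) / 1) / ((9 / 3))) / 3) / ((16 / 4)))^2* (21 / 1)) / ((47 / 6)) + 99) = -24620675002243 / 1719025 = -14322464.77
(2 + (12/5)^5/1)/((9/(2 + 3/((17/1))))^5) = 17688395239474/262003549978125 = 0.07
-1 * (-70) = 70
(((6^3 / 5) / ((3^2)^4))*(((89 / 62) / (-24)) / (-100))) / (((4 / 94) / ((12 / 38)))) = 4183 / 143127000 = 0.00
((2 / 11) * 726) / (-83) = -1.59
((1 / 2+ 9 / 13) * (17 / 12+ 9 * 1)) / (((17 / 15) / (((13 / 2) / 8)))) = 19375 / 2176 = 8.90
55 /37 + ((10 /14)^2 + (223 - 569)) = -344.00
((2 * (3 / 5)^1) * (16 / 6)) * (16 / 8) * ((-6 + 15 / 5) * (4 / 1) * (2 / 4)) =-192 / 5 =-38.40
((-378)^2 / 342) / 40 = 3969 / 380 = 10.44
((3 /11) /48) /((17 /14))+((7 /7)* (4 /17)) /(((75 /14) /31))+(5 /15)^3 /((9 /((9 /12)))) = 4148261 /3029400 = 1.37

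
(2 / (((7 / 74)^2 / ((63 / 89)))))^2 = 9715650624 / 388129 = 25032.01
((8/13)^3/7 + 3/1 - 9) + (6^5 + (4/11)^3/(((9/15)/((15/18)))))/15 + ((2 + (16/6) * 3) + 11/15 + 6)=1462298452337/2763375615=529.17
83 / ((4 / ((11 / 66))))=3.46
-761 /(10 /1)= -761 /10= -76.10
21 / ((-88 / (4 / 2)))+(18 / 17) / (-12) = -423 / 748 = -0.57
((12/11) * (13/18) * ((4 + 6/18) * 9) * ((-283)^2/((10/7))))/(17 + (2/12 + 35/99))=1705415166/17345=98323.16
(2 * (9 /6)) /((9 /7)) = 7 /3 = 2.33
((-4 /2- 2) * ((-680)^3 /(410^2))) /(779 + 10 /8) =50309120 /5246401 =9.59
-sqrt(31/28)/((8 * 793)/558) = -0.09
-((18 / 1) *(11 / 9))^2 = -484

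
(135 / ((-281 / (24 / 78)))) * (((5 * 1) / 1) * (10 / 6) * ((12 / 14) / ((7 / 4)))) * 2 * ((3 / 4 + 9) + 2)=-2538000 / 178997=-14.18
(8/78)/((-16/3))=-1/52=-0.02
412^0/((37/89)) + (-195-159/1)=-13009/37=-351.59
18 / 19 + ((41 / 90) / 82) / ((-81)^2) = 21257659 / 22438620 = 0.95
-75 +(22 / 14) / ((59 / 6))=-30909 / 413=-74.84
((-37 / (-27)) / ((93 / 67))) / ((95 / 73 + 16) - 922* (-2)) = 180967 / 341182125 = 0.00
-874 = -874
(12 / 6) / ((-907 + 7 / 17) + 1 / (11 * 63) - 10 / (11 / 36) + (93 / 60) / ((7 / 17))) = -0.00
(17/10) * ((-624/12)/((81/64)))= -28288/405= -69.85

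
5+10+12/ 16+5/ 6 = 199/ 12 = 16.58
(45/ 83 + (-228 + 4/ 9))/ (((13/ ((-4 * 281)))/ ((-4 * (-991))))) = 755565339344/ 9711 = 77805101.36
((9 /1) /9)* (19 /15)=19 /15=1.27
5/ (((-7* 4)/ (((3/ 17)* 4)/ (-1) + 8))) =-155/ 119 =-1.30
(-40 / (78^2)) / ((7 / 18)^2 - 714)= 360 / 39087503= 0.00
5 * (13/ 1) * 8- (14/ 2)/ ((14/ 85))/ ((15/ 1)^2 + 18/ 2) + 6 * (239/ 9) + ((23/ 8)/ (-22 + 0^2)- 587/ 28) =94854931/ 144144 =658.06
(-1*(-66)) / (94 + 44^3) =11 / 14213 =0.00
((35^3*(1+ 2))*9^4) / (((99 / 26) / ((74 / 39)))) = 4625869500 / 11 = 420533590.91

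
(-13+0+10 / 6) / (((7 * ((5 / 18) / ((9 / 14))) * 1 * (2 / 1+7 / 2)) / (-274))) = 503064 / 2695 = 186.67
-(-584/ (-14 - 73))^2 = -341056/ 7569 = -45.06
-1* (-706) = 706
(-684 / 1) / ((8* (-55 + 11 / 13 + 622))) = -2223 / 14764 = -0.15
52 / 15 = 3.47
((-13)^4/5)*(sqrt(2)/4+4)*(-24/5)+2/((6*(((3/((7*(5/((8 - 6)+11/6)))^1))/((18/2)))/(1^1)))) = -63057438/575 - 171366*sqrt(2)/25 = -119359.03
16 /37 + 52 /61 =2900 /2257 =1.28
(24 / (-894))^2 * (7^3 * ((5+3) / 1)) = 1.98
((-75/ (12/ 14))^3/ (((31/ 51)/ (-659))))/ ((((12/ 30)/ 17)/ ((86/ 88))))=658350421640625/ 21824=30166349965.20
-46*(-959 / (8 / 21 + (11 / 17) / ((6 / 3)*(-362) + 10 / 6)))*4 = 12409974024 / 26729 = 464288.75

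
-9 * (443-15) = -3852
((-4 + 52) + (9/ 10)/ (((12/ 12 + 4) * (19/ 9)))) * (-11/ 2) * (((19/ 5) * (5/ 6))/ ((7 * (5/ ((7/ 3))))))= -167497/ 3000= -55.83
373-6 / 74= 13798 / 37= 372.92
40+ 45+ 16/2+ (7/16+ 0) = 93.44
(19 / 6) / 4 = 19 / 24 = 0.79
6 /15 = 2 /5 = 0.40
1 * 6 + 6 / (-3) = 4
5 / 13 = 0.38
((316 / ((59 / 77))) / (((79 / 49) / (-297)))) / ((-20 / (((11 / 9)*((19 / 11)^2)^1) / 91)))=152.21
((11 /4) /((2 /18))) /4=99 /16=6.19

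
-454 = -454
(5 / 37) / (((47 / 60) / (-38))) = -11400 / 1739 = -6.56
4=4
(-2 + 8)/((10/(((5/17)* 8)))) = 24/17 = 1.41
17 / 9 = 1.89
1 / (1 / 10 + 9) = 10 / 91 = 0.11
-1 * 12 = -12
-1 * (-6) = 6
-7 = -7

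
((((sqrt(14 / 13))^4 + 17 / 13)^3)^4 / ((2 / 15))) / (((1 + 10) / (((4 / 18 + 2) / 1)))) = 460767044367432481276383588469350 / 5970808474118075640487548971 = 77169.96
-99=-99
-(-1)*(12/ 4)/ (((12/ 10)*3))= 5/ 6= 0.83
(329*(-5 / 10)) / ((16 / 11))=-3619 / 32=-113.09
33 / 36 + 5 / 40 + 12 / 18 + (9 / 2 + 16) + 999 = 24509 / 24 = 1021.21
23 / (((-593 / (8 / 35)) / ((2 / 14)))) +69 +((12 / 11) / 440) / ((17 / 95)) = 41248996079 / 597702490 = 69.01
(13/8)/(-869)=-13/6952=-0.00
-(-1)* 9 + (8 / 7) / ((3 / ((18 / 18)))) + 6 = 15.38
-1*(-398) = 398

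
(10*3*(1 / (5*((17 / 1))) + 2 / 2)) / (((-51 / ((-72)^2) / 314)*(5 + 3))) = -121097.52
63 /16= 3.94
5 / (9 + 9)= 5 / 18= 0.28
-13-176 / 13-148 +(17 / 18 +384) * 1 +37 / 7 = 353303 / 1638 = 215.69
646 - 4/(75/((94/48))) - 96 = 247453/450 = 549.90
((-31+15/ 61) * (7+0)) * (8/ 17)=-105056/ 1037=-101.31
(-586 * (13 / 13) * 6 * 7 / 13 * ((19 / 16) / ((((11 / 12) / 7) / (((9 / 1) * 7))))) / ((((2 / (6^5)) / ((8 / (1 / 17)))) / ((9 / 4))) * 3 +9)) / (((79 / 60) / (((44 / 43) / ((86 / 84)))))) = -123656604223896576 / 1355521497551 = -91224.38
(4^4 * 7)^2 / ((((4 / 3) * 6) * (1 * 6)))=200704 / 3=66901.33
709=709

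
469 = 469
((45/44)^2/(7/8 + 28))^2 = 455625/347225956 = 0.00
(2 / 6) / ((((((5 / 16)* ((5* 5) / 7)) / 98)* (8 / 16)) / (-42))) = -307328 / 125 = -2458.62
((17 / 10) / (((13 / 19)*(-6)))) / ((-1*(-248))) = -323 / 193440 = -0.00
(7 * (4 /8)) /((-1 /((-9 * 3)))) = 189 /2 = 94.50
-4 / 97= -0.04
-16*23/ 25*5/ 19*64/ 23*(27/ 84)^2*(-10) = 10368/ 931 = 11.14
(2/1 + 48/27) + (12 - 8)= 70/9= 7.78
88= 88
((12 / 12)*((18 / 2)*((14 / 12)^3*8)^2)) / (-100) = -117649 / 8100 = -14.52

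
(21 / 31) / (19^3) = 0.00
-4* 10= -40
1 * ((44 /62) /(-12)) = -11 /186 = -0.06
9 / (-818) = -9 / 818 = -0.01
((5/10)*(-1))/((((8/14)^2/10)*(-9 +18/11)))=2695/1296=2.08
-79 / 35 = -2.26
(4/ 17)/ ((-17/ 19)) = -76/ 289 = -0.26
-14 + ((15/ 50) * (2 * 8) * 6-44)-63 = -461/ 5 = -92.20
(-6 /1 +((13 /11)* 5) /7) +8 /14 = -353 /77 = -4.58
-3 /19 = -0.16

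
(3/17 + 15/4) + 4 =539/68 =7.93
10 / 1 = 10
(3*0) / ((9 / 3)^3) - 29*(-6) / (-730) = -87 / 365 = -0.24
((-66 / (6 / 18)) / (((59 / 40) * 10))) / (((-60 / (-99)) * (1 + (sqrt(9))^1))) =-5.54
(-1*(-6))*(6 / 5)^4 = 7776 / 625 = 12.44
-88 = -88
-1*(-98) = 98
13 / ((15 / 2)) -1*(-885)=13301 / 15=886.73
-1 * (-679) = 679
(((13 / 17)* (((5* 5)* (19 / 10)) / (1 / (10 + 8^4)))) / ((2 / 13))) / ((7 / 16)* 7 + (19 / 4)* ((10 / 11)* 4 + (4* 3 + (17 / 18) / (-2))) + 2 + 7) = 13052522340 / 1132217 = 11528.29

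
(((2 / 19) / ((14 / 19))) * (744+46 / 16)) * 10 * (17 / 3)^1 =507875 / 84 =6046.13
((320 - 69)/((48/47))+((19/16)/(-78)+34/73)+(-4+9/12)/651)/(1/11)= 53543503981/19769568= 2708.38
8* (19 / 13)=152 / 13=11.69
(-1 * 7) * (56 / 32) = -49 / 4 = -12.25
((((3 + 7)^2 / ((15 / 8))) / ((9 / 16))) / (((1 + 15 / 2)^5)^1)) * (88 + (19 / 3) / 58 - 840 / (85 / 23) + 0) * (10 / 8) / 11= -21079500800 / 623690645391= -0.03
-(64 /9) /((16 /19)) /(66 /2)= -76 /297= -0.26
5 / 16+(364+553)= 14677 / 16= 917.31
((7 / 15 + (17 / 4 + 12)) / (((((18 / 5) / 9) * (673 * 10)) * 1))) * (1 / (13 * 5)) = 1003 / 10498800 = 0.00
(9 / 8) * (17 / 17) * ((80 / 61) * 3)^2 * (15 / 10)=97200 / 3721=26.12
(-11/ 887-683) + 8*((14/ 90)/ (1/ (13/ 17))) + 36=-438387764/ 678555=-646.06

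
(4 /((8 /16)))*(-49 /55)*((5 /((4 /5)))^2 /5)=-1225 /22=-55.68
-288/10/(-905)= 144/4525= 0.03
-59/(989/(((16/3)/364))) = -236/269997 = -0.00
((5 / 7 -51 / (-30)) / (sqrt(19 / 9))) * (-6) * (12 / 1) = -18252 * sqrt(19) / 665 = -119.64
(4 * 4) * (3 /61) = 48 /61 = 0.79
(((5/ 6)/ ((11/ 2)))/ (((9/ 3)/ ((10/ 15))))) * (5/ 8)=0.02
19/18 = 1.06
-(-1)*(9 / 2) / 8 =9 / 16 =0.56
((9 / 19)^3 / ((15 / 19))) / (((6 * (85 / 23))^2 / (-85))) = -14283 / 613700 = -0.02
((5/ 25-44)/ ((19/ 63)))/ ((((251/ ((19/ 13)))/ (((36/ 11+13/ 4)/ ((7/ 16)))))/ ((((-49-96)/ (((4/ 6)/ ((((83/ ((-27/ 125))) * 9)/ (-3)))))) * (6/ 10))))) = 68079226950/ 35893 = 1896727.13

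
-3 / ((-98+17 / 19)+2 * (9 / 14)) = 133 / 4248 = 0.03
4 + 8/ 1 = 12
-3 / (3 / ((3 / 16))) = -3 / 16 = -0.19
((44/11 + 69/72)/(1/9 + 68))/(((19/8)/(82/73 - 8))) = -179214/850231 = -0.21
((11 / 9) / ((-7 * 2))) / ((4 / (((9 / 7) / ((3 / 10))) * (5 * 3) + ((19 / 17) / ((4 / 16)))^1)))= -45001 / 29988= -1.50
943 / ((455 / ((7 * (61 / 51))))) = 57523 / 3315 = 17.35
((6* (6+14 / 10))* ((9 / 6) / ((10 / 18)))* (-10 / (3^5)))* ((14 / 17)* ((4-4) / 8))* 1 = 0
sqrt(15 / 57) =0.51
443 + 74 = 517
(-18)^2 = 324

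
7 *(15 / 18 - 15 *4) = -2485 / 6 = -414.17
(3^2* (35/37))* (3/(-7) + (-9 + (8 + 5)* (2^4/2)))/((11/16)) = 476640/407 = 1171.11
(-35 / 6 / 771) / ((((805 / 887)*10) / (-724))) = 160547 / 265995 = 0.60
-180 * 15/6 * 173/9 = -8650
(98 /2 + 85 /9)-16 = 382 /9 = 42.44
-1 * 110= -110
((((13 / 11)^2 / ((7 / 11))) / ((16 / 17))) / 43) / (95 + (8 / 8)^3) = 2873 / 5085696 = 0.00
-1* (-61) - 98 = -37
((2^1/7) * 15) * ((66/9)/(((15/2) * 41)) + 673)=2483458/861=2884.39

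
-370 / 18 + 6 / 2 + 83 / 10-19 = -2543 / 90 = -28.26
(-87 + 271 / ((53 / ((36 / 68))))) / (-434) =37974 / 195517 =0.19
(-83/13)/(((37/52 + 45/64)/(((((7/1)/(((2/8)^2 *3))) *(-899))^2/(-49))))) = 1099049910272/10593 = 103752469.58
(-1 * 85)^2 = 7225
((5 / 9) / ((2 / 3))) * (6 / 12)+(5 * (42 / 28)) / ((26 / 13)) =25 / 6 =4.17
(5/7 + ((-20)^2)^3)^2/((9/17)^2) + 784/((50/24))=161120714707559724553/11025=14614123782998614.47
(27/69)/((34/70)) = 315/391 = 0.81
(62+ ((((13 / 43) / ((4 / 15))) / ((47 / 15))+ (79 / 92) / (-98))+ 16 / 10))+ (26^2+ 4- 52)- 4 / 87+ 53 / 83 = 455612851626523 / 657881336280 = 692.55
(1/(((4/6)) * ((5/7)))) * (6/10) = 63/50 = 1.26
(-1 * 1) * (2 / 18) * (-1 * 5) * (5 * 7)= 19.44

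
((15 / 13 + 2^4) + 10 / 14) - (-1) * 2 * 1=1808 / 91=19.87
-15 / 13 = -1.15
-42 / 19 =-2.21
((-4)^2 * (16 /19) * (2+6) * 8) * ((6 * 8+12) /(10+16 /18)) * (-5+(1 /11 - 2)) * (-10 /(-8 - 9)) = -176947200 /9163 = -19311.06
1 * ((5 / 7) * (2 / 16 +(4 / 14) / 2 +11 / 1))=3155 / 392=8.05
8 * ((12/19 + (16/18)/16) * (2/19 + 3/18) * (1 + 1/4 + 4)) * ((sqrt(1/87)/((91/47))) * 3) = 1.30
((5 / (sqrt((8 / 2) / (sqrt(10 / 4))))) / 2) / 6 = 5*2^(3 / 4)*5^(1 / 4) / 48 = 0.26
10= 10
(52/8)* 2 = 13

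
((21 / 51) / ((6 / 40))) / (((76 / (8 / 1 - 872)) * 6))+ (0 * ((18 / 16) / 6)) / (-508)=-1680 / 323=-5.20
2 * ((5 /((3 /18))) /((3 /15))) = 300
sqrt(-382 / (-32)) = sqrt(191) / 4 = 3.46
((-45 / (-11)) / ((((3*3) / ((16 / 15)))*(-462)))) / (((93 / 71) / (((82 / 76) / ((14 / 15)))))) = -0.00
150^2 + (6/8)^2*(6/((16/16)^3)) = 180027/8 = 22503.38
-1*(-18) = 18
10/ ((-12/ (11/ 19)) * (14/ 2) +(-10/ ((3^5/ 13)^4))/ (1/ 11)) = -191773142055/ 2782471231403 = -0.07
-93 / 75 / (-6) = 31 / 150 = 0.21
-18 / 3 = -6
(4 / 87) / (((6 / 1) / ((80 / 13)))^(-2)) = 507 / 11600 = 0.04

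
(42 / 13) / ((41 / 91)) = 294 / 41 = 7.17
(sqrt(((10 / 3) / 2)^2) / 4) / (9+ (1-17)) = -5 / 84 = -0.06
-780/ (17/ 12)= -9360/ 17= -550.59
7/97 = 0.07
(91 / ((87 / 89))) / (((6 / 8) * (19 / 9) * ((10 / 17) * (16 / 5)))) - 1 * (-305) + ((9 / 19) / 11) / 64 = 130427085 / 387904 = 336.24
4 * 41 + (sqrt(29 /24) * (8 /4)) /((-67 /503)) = 147.49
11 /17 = 0.65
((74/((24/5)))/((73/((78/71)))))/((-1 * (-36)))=2405/373176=0.01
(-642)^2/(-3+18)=137388/5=27477.60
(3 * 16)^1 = 48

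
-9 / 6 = -3 / 2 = -1.50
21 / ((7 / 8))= 24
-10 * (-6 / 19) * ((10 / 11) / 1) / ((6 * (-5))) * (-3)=60 / 209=0.29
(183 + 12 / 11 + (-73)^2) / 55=60644 / 605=100.24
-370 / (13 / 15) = -5550 / 13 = -426.92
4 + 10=14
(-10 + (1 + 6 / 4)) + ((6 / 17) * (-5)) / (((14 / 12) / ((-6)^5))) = 2797575 / 238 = 11754.52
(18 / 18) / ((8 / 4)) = 1 / 2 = 0.50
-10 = -10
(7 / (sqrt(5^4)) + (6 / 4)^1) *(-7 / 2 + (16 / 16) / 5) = -2937 / 500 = -5.87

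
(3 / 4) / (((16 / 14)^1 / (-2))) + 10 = 139 / 16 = 8.69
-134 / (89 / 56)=-7504 / 89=-84.31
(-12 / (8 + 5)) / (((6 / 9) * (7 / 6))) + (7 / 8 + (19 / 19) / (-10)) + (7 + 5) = 42181 / 3640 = 11.59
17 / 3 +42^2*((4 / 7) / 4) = 773 / 3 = 257.67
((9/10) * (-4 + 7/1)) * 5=27/2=13.50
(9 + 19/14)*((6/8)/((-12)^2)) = 145/2688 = 0.05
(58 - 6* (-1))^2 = 4096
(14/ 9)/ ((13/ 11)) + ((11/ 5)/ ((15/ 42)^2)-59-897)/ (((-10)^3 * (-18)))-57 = -101892217/ 1828125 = -55.74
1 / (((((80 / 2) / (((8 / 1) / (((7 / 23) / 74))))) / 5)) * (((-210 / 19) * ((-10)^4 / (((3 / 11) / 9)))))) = -16169 / 242550000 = -0.00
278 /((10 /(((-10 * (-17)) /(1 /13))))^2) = 13577798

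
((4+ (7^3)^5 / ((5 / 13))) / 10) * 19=1172647692956301 / 50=23452953859126.02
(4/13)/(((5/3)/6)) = 72/65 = 1.11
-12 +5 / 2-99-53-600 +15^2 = -1073 / 2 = -536.50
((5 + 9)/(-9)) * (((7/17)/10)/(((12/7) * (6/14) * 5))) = -2401/137700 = -0.02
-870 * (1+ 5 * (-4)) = 16530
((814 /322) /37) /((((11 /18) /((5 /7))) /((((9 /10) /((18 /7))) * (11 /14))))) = 99 /4508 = 0.02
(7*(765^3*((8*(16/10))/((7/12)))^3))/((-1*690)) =-270400009273344/5635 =-47985804662.53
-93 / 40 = -2.32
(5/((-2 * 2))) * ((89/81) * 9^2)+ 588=476.75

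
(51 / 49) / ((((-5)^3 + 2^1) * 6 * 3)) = -17 / 36162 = -0.00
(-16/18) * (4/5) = -32/45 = -0.71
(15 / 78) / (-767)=-5 / 19942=-0.00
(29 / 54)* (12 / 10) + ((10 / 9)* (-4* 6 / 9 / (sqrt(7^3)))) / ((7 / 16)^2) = 29 / 45-20480* sqrt(7) / 64827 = -0.19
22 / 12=11 / 6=1.83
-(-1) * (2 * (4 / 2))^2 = 16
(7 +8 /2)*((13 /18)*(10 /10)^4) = 143 /18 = 7.94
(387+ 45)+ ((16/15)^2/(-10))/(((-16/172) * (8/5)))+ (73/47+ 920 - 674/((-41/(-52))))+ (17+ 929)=626727619/433575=1445.49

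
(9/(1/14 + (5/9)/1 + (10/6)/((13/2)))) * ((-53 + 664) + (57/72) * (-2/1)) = 6208.72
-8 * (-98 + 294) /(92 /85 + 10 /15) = -199920 /223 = -896.50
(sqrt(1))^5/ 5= 1/ 5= 0.20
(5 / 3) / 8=5 / 24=0.21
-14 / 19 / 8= -7 / 76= -0.09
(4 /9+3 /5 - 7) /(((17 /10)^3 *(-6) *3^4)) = 26800 /10744731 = 0.00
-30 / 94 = -15 / 47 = -0.32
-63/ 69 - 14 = -343/ 23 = -14.91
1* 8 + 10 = 18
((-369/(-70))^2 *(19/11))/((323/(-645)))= -17564769/183260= -95.85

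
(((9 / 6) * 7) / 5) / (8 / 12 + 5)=0.37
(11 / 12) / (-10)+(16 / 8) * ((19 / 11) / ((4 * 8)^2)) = -7459 / 84480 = -0.09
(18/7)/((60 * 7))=3/490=0.01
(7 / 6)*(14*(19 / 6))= 51.72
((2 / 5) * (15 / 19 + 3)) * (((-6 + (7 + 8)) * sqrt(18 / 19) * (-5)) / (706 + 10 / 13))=-12636 * sqrt(38) / 829217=-0.09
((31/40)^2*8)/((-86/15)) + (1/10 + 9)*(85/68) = 36247/3440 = 10.54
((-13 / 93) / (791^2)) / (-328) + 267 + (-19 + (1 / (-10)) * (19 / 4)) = 11810515043209 / 47714433060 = 247.53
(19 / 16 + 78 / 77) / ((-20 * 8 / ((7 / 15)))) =-2711 / 422400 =-0.01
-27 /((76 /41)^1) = -14.57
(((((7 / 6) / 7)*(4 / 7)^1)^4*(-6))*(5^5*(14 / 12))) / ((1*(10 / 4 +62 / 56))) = -200000 / 400869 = -0.50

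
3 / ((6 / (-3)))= -3 / 2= -1.50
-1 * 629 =-629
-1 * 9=-9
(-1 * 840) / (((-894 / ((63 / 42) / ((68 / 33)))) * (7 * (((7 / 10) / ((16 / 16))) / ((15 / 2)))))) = 37125 / 35462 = 1.05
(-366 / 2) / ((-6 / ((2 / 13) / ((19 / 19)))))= 61 / 13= 4.69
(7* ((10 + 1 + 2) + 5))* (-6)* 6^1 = -4536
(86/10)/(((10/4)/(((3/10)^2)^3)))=31347/12500000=0.00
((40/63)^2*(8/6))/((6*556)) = 800/4965219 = 0.00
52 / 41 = 1.27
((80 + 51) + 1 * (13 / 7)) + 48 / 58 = 27138 / 203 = 133.68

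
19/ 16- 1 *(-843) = 13507/ 16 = 844.19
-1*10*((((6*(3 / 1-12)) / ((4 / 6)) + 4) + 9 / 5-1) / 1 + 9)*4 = 2688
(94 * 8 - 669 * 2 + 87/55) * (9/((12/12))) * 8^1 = -2314296/55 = -42078.11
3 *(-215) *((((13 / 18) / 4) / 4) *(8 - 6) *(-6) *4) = 2795 / 2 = 1397.50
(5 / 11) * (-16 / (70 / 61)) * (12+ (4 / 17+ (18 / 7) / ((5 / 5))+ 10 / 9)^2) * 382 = -5848039185728 / 88322157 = -66212.59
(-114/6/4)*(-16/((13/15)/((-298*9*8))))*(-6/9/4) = 4076640/13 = 313587.69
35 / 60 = 7 / 12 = 0.58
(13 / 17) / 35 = 13 / 595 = 0.02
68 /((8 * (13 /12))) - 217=-2719 /13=-209.15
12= 12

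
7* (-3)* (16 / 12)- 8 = -36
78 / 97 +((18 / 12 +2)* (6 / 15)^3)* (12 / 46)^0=12466 / 12125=1.03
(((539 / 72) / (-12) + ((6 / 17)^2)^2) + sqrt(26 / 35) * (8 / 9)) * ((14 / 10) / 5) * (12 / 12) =0.04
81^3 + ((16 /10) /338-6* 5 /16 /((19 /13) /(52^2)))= 8476591381 /16055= 527972.06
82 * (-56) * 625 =-2870000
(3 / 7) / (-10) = -3 / 70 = -0.04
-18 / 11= -1.64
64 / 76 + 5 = 111 / 19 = 5.84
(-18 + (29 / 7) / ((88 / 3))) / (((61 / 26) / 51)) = -7293663 / 18788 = -388.21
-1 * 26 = -26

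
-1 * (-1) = 1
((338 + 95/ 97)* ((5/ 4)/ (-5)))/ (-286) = 32881/ 110968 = 0.30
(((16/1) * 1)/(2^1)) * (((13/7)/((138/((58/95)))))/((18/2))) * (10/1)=6032/82593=0.07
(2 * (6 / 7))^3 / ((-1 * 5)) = -1728 / 1715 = -1.01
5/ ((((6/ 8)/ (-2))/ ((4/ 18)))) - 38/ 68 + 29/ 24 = -8495/ 3672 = -2.31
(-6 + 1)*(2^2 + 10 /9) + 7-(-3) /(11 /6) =-1675 /99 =-16.92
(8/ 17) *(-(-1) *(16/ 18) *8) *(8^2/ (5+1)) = 16384/ 459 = 35.69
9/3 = 3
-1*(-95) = 95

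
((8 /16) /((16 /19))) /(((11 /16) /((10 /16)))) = 95 /176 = 0.54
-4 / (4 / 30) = -30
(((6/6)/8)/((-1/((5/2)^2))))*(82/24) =-1025/384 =-2.67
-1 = -1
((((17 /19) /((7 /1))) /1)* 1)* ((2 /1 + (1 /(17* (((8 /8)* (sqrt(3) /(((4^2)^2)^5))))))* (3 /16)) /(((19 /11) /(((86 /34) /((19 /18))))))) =17028 /48013 + 585077624930304* sqrt(3) /816221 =1241556114.14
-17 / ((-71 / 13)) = 221 / 71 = 3.11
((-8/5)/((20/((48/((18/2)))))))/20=-0.02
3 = 3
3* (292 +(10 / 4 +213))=3045 / 2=1522.50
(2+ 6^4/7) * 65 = 85150/7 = 12164.29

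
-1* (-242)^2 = -58564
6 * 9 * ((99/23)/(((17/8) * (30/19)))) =135432/1955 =69.27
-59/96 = -0.61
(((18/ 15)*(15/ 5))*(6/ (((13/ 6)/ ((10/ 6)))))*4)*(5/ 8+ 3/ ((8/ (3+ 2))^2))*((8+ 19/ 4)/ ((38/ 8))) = 158355/ 494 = 320.56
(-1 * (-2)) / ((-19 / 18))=-36 / 19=-1.89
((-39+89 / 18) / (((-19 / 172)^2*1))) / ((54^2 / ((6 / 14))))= -2266874 / 5526549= -0.41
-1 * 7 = -7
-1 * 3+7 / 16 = -41 / 16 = -2.56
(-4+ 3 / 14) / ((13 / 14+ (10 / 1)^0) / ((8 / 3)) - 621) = 424 / 69471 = 0.01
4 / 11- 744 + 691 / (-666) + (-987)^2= 7131306613 / 7326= 973424.33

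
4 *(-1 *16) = -64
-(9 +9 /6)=-21 /2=-10.50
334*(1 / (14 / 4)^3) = 2672 / 343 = 7.79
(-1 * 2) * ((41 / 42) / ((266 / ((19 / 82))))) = -1 / 588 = -0.00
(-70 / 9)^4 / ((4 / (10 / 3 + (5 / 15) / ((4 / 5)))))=7503125 / 2187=3430.78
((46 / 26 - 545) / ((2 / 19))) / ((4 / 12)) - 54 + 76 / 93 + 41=-18732560 / 1209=-15494.26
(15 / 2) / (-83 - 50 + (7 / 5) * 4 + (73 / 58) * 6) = -2175 / 34756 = -0.06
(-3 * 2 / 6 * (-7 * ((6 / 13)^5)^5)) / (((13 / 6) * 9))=132674677473005273088 / 91733330193268616658399616009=0.00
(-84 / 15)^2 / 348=196 / 2175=0.09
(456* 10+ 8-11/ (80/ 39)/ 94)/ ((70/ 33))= 1133580723/ 526400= 2153.46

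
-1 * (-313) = 313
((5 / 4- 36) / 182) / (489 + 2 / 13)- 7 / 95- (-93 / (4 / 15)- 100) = 15178652717 / 33829880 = 448.68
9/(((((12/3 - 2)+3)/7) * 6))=21/10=2.10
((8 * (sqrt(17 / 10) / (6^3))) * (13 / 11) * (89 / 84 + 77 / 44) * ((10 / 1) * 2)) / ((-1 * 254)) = -767 * sqrt(170) / 792099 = -0.01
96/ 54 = 16/ 9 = 1.78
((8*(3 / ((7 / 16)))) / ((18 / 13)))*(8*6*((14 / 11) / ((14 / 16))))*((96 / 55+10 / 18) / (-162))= -121298944 / 3087315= -39.29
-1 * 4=-4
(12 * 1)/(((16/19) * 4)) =57/16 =3.56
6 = 6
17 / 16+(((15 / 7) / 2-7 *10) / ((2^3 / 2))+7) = -1027 / 112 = -9.17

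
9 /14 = 0.64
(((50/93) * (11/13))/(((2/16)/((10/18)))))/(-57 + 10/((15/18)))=-4400/97929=-0.04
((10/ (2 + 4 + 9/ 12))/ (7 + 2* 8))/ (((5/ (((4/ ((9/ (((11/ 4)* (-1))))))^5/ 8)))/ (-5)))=805255/ 36669429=0.02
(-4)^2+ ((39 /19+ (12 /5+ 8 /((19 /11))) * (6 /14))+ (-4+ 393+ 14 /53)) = 14462092 /35245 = 410.33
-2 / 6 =-1 / 3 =-0.33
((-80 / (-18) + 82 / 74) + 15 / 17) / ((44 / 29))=264103 / 62271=4.24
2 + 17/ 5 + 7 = 62/ 5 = 12.40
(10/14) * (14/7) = 10/7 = 1.43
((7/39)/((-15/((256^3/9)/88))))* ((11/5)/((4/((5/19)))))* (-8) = 29360128/100035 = 293.50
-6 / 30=-1 / 5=-0.20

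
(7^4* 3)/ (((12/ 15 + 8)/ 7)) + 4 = 252281/ 44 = 5733.66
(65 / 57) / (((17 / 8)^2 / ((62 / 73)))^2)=1023426560 / 25369754313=0.04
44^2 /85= 1936 /85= 22.78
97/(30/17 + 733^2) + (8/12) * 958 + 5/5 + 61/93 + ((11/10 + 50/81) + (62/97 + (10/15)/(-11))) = 157261614712677851/244719980414910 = 642.62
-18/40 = -9/20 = -0.45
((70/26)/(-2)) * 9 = -315/26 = -12.12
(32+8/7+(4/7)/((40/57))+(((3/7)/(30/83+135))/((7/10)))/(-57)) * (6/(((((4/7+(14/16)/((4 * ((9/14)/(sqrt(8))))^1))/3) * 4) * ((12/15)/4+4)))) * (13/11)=-23936532059232/584316364093+83112958539 * sqrt(2)/1703546251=28.03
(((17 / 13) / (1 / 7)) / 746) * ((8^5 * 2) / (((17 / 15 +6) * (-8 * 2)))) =-7.05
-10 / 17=-0.59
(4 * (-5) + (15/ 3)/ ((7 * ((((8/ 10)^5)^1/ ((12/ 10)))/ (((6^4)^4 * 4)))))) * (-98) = -2892739651198040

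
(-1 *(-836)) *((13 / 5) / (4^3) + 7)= 470877 / 80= 5885.96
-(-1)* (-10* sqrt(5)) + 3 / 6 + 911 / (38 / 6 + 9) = 37.55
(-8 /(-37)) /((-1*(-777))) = 8 /28749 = 0.00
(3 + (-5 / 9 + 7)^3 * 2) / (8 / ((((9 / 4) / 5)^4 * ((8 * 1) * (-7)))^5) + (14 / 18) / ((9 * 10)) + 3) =1099902105723596495380862130 / 5891674984859150720338739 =186.69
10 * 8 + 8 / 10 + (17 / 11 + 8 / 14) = 31923 / 385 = 82.92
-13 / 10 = -1.30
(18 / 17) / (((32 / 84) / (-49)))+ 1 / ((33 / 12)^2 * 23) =-25772275 / 189244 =-136.19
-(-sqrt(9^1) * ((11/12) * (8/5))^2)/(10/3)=242/125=1.94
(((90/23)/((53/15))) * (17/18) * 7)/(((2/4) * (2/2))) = 17850/1219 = 14.64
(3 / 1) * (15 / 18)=5 / 2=2.50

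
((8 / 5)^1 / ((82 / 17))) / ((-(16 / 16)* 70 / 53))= -1802 / 7175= -0.25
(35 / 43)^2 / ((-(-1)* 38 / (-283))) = -346675 / 70262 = -4.93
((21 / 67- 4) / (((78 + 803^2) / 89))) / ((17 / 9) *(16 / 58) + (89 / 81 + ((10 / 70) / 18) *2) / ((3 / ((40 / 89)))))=-96511547223 / 130519964544904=-0.00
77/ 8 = 9.62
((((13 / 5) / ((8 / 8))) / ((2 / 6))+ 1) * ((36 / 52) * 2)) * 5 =792 / 13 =60.92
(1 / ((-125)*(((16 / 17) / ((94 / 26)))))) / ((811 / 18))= -7191 / 10543000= -0.00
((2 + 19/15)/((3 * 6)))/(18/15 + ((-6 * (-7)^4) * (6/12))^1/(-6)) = 49/324459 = 0.00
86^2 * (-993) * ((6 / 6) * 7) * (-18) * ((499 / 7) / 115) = 65965855896 / 115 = 573616138.23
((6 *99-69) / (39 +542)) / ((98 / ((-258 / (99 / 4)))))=-4300 / 44737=-0.10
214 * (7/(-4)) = -749/2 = -374.50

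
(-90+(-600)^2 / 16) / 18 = 1245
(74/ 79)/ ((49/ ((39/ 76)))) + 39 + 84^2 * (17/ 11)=17707820211/ 1618078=10943.74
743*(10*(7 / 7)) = 7430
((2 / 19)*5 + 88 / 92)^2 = 419904 / 190969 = 2.20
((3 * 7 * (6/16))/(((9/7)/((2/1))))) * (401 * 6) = 58947/2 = 29473.50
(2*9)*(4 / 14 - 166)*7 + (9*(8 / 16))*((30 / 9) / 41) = -856065 / 41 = -20879.63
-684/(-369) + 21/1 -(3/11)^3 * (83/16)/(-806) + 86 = 108.85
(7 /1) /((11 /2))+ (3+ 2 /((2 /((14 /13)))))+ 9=2052 /143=14.35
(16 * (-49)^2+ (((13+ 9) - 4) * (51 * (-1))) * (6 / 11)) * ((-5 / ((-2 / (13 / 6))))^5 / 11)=120980022596875 / 7527168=16072448.84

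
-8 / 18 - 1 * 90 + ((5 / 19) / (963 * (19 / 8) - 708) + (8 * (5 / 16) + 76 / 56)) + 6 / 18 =-434768066 / 5040567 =-86.25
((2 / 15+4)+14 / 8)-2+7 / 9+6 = 1919 / 180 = 10.66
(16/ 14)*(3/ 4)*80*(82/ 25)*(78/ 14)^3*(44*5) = 20546203392/ 2401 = 8557352.52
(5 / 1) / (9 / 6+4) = 10 / 11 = 0.91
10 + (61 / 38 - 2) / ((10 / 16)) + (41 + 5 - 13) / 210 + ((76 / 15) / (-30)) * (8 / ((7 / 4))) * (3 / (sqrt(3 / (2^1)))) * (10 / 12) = 12669 / 1330 - 608 * sqrt(6) / 945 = 7.95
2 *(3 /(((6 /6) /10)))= 60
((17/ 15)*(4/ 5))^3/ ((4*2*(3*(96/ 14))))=34391/ 7593750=0.00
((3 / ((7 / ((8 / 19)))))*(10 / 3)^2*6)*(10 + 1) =17600 / 133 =132.33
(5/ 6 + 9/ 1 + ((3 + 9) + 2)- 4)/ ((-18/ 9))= -119/ 12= -9.92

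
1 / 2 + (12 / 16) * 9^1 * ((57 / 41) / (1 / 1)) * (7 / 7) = 1621 / 164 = 9.88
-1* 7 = -7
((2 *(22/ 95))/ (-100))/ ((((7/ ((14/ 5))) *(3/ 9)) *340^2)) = -33/ 686375000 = -0.00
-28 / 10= -14 / 5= -2.80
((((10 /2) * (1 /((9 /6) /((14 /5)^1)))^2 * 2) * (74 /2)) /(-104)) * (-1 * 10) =14504 /117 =123.97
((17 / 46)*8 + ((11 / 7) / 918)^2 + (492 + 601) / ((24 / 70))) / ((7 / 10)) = 7576329118865 / 1662062409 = 4558.39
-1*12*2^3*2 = -192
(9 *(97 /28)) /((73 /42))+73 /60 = 83899 /4380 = 19.16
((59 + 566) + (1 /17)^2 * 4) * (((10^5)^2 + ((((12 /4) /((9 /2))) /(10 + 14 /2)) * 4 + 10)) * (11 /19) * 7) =7093300837204568294 /280041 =25329508312013.48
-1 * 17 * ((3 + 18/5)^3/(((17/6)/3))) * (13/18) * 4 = -14949.79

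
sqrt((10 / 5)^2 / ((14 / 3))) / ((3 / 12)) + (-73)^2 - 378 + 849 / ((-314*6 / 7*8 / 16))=4*sqrt(42) / 7 + 1552633 / 314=4948.39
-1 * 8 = -8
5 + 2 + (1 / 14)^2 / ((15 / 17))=20597 / 2940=7.01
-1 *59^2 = -3481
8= 8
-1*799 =-799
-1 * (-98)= 98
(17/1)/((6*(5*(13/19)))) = 323/390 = 0.83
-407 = -407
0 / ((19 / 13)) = 0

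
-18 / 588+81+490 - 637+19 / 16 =-50837 / 784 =-64.84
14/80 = 7/40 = 0.18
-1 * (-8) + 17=25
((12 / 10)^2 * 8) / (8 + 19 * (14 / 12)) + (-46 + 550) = 2282328 / 4525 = 504.38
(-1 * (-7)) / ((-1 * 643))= -7 / 643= -0.01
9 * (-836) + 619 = -6905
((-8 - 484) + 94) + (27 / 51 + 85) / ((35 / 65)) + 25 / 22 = -623145 / 2618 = -238.02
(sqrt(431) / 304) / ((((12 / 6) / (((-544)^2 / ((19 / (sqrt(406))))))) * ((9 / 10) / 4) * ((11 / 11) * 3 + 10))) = 369920 * sqrt(174986) / 42237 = 3663.67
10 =10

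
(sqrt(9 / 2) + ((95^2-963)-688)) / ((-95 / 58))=-427692 / 95-87 * sqrt(2) / 95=-4503.32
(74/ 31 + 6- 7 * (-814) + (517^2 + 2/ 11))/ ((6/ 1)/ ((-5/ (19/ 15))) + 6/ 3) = 2327287225/ 4092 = 568740.77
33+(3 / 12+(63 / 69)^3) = 1655255 / 48668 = 34.01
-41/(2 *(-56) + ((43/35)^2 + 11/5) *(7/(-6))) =21525/61072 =0.35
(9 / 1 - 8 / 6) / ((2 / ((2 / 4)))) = 23 / 12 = 1.92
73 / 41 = 1.78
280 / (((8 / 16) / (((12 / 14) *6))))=2880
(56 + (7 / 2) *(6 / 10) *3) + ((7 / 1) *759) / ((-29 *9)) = 36491 / 870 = 41.94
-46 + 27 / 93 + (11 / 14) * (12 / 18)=-29416 / 651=-45.19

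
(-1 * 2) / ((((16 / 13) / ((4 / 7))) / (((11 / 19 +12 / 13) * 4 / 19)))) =-106 / 361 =-0.29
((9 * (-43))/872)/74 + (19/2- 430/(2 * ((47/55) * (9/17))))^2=2504432341688785/11545930512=216910.39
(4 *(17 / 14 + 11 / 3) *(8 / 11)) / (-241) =-3280 / 55671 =-0.06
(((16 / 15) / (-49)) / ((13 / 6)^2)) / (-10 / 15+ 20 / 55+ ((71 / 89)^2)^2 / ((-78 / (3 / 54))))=14311254203136 / 936113594141635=0.02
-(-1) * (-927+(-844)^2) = 711409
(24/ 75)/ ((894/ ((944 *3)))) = 3776/ 3725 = 1.01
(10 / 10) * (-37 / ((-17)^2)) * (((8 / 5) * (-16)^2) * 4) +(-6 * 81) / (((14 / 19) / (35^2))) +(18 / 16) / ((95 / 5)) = -177509687803 / 219640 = -808184.70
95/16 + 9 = 239/16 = 14.94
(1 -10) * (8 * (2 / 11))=-144 / 11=-13.09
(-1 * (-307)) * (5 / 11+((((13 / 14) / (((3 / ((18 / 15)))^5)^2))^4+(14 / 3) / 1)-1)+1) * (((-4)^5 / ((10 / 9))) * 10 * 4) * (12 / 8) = -20882855113595724472338379794383651346432 / 240206645685248076915740966796875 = -86937041.45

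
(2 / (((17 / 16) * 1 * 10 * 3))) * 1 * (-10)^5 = -320000 / 51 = -6274.51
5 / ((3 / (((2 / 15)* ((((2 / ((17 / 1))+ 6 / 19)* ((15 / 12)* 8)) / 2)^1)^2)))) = 980000 / 938961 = 1.04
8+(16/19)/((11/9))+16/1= 5160/209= 24.69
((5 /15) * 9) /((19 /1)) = 3 /19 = 0.16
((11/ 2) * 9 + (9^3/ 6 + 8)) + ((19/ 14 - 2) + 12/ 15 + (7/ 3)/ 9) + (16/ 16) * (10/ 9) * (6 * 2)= 364297/ 1890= 192.75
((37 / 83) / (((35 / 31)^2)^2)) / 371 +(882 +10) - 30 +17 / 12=478769223463949 / 554504947500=863.42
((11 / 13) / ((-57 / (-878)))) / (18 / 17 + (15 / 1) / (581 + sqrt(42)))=1268710 * sqrt(42) / 2576765997 + 30963972074 / 2576765997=12.02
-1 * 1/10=-1/10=-0.10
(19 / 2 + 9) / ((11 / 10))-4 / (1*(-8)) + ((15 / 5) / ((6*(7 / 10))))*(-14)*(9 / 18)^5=2993 / 176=17.01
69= 69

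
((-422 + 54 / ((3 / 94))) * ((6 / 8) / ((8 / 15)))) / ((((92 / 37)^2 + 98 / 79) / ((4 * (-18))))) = -1030138275 / 59468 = -17322.56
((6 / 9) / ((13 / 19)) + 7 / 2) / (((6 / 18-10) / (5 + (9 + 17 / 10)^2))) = -4170201 / 75400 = -55.31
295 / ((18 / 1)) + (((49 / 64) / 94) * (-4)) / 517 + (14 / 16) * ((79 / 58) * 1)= 3567906577 / 202945248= 17.58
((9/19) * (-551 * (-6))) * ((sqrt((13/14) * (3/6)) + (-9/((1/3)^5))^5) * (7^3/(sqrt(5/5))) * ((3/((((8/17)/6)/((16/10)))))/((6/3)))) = -4111698142922135206640598/5 + 5870151 * sqrt(91)/5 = -822339628584427030128585.30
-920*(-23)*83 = 1756280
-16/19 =-0.84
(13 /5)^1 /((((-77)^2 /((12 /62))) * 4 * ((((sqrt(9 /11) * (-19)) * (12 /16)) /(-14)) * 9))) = 52 * sqrt(11) /67349205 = 0.00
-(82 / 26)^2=-1681 / 169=-9.95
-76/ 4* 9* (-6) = 1026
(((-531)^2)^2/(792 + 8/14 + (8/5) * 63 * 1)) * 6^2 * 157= 3931771683041055/7817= 502977060642.33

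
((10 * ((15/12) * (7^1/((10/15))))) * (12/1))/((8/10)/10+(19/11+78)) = 433125/21947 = 19.74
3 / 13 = 0.23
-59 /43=-1.37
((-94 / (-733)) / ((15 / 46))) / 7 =0.06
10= 10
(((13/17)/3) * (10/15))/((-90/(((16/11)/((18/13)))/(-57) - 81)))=5943431/38852055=0.15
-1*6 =-6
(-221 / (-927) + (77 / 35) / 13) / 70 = 12281 / 2108925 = 0.01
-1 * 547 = -547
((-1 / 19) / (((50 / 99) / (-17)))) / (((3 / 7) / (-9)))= -35343 / 950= -37.20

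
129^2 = 16641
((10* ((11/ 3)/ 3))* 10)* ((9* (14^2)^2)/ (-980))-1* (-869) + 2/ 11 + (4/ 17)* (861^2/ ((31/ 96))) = 2886411911/ 5797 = 497914.77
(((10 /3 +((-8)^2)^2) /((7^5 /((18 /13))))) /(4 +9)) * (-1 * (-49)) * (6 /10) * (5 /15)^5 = 1892 /601965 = 0.00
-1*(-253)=253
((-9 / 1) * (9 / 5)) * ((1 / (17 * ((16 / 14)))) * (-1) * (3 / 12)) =567 / 2720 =0.21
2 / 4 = 1 / 2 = 0.50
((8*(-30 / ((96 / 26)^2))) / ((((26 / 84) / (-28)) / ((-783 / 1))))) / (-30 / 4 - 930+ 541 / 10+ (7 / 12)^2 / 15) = 76953240 / 54517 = 1411.55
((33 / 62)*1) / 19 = 33 / 1178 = 0.03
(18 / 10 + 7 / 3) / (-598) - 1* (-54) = 242159 / 4485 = 53.99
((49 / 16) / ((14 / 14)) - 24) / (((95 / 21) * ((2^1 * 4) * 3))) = -469 / 2432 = -0.19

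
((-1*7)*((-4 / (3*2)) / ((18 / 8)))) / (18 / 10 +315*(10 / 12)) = 560 / 71361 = 0.01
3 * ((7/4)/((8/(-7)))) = -147/32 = -4.59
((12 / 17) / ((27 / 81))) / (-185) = -36 / 3145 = -0.01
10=10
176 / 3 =58.67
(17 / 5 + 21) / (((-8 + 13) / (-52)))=-6344 / 25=-253.76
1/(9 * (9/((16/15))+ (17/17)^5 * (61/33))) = 176/16293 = 0.01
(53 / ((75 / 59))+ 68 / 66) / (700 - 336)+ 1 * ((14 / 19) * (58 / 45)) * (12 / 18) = 38539717 / 51351300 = 0.75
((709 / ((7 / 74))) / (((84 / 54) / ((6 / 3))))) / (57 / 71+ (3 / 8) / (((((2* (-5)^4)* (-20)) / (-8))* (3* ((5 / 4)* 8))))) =12003.44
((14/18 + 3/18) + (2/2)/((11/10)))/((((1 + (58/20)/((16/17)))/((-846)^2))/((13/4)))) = 7588180080/7183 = 1056408.20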